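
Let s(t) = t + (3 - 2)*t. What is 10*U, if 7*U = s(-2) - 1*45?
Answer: -70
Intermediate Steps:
s(t) = 2*t (s(t) = t + 1*t = t + t = 2*t)
U = -7 (U = (2*(-2) - 1*45)/7 = (-4 - 45)/7 = (⅐)*(-49) = -7)
10*U = 10*(-7) = -70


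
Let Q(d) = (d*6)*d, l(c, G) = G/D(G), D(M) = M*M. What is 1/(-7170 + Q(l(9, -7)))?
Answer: -49/351324 ≈ -0.00013947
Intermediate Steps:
D(M) = M²
l(c, G) = 1/G (l(c, G) = G/(G²) = G/G² = 1/G)
Q(d) = 6*d² (Q(d) = (6*d)*d = 6*d²)
1/(-7170 + Q(l(9, -7))) = 1/(-7170 + 6*(1/(-7))²) = 1/(-7170 + 6*(-⅐)²) = 1/(-7170 + 6*(1/49)) = 1/(-7170 + 6/49) = 1/(-351324/49) = -49/351324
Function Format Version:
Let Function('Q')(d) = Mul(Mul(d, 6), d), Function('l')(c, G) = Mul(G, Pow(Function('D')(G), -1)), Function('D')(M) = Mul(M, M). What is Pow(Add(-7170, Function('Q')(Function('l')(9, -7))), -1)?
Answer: Rational(-49, 351324) ≈ -0.00013947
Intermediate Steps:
Function('D')(M) = Pow(M, 2)
Function('l')(c, G) = Pow(G, -1) (Function('l')(c, G) = Mul(G, Pow(Pow(G, 2), -1)) = Mul(G, Pow(G, -2)) = Pow(G, -1))
Function('Q')(d) = Mul(6, Pow(d, 2)) (Function('Q')(d) = Mul(Mul(6, d), d) = Mul(6, Pow(d, 2)))
Pow(Add(-7170, Function('Q')(Function('l')(9, -7))), -1) = Pow(Add(-7170, Mul(6, Pow(Pow(-7, -1), 2))), -1) = Pow(Add(-7170, Mul(6, Pow(Rational(-1, 7), 2))), -1) = Pow(Add(-7170, Mul(6, Rational(1, 49))), -1) = Pow(Add(-7170, Rational(6, 49)), -1) = Pow(Rational(-351324, 49), -1) = Rational(-49, 351324)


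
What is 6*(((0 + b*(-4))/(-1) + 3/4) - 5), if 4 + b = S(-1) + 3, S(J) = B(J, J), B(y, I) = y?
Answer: -147/2 ≈ -73.500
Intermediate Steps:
S(J) = J
b = -2 (b = -4 + (-1 + 3) = -4 + 2 = -2)
6*(((0 + b*(-4))/(-1) + 3/4) - 5) = 6*(((0 - 2*(-4))/(-1) + 3/4) - 5) = 6*(((0 + 8)*(-1) + 3*(¼)) - 5) = 6*((8*(-1) + ¾) - 5) = 6*((-8 + ¾) - 5) = 6*(-29/4 - 5) = 6*(-49/4) = -147/2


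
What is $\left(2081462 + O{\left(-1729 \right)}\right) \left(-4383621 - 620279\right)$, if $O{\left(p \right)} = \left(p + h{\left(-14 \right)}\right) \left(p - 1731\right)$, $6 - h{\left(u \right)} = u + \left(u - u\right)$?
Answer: $-40004188947800$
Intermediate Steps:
$h{\left(u \right)} = 6 - u$ ($h{\left(u \right)} = 6 - \left(u + \left(u - u\right)\right) = 6 - \left(u + 0\right) = 6 - u$)
$O{\left(p \right)} = \left(-1731 + p\right) \left(20 + p\right)$ ($O{\left(p \right)} = \left(p + \left(6 - -14\right)\right) \left(p - 1731\right) = \left(p + \left(6 + 14\right)\right) \left(-1731 + p\right) = \left(p + 20\right) \left(-1731 + p\right) = \left(20 + p\right) \left(-1731 + p\right) = \left(-1731 + p\right) \left(20 + p\right)$)
$\left(2081462 + O{\left(-1729 \right)}\right) \left(-4383621 - 620279\right) = \left(2081462 - \left(-2923699 - 2989441\right)\right) \left(-4383621 - 620279\right) = \left(2081462 + \left(-34620 + 2989441 + 2958319\right)\right) \left(-5003900\right) = \left(2081462 + 5913140\right) \left(-5003900\right) = 7994602 \left(-5003900\right) = -40004188947800$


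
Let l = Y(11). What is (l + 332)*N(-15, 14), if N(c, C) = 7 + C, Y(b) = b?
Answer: 7203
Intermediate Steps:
l = 11
(l + 332)*N(-15, 14) = (11 + 332)*(7 + 14) = 343*21 = 7203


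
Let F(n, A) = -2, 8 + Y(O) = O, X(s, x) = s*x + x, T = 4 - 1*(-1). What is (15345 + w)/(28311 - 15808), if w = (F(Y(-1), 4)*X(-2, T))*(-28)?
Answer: 15065/12503 ≈ 1.2049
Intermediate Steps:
T = 5 (T = 4 + 1 = 5)
X(s, x) = x + s*x
Y(O) = -8 + O
w = -280 (w = -10*(1 - 2)*(-28) = -10*(-1)*(-28) = -2*(-5)*(-28) = 10*(-28) = -280)
(15345 + w)/(28311 - 15808) = (15345 - 280)/(28311 - 15808) = 15065/12503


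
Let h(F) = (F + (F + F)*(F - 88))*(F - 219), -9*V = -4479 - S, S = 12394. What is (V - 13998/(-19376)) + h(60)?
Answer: 45913171015/87192 ≈ 5.2658e+5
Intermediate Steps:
V = 16873/9 (V = -(-4479 - 1*12394)/9 = -(-4479 - 12394)/9 = -⅑*(-16873) = 16873/9 ≈ 1874.8)
h(F) = (-219 + F)*(F + 2*F*(-88 + F)) (h(F) = (F + (2*F)*(-88 + F))*(-219 + F) = (F + 2*F*(-88 + F))*(-219 + F) = (-219 + F)*(F + 2*F*(-88 + F)))
(V - 13998/(-19376)) + h(60) = (16873/9 - 13998/(-19376)) + 60*(38325 - 613*60 + 2*60²) = (16873/9 - 13998*(-1)/19376) + 60*(38325 - 36780 + 2*3600) = (16873/9 - 1*(-6999/9688)) + 60*(38325 - 36780 + 7200) = (16873/9 + 6999/9688) + 60*8745 = 163528615/87192 + 524700 = 45913171015/87192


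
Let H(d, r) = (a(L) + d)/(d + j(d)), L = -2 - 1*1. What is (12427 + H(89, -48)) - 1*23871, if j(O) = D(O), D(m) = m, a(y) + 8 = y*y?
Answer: -1018471/89 ≈ -11444.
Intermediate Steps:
L = -3 (L = -2 - 1 = -3)
a(y) = -8 + y² (a(y) = -8 + y*y = -8 + y²)
j(O) = O
H(d, r) = (1 + d)/(2*d) (H(d, r) = ((-8 + (-3)²) + d)/(d + d) = ((-8 + 9) + d)/((2*d)) = (1 + d)*(1/(2*d)) = (1 + d)/(2*d))
(12427 + H(89, -48)) - 1*23871 = (12427 + (½)*(1 + 89)/89) - 1*23871 = (12427 + (½)*(1/89)*90) - 23871 = (12427 + 45/89) - 23871 = 1106048/89 - 23871 = -1018471/89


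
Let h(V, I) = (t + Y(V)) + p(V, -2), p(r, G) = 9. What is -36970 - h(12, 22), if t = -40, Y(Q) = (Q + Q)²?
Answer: -37515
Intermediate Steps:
Y(Q) = 4*Q² (Y(Q) = (2*Q)² = 4*Q²)
h(V, I) = -31 + 4*V² (h(V, I) = (-40 + 4*V²) + 9 = -31 + 4*V²)
-36970 - h(12, 22) = -36970 - (-31 + 4*12²) = -36970 - (-31 + 4*144) = -36970 - (-31 + 576) = -36970 - 1*545 = -36970 - 545 = -37515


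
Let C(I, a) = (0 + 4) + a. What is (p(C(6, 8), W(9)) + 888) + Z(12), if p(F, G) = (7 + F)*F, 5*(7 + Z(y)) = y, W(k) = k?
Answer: 5557/5 ≈ 1111.4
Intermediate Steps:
Z(y) = -7 + y/5
C(I, a) = 4 + a
p(F, G) = F*(7 + F)
(p(C(6, 8), W(9)) + 888) + Z(12) = ((4 + 8)*(7 + (4 + 8)) + 888) + (-7 + (⅕)*12) = (12*(7 + 12) + 888) + (-7 + 12/5) = (12*19 + 888) - 23/5 = (228 + 888) - 23/5 = 1116 - 23/5 = 5557/5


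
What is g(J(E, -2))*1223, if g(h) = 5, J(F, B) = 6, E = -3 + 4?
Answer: 6115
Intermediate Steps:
E = 1
g(J(E, -2))*1223 = 5*1223 = 6115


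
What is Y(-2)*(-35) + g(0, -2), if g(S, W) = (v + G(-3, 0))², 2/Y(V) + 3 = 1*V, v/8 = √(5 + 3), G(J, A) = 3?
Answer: 535 + 96*√2 ≈ 670.76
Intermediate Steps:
v = 16*√2 (v = 8*√(5 + 3) = 8*√8 = 8*(2*√2) = 16*√2 ≈ 22.627)
Y(V) = 2/(-3 + V) (Y(V) = 2/(-3 + 1*V) = 2/(-3 + V))
g(S, W) = (3 + 16*√2)² (g(S, W) = (16*√2 + 3)² = (3 + 16*√2)²)
Y(-2)*(-35) + g(0, -2) = (2/(-3 - 2))*(-35) + (521 + 96*√2) = (2/(-5))*(-35) + (521 + 96*√2) = (2*(-⅕))*(-35) + (521 + 96*√2) = -⅖*(-35) + (521 + 96*√2) = 14 + (521 + 96*√2) = 535 + 96*√2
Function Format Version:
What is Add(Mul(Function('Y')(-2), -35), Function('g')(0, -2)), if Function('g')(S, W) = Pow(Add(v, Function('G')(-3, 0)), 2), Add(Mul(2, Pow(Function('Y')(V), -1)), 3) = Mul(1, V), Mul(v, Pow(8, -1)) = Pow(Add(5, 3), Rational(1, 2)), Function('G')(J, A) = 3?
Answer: Add(535, Mul(96, Pow(2, Rational(1, 2)))) ≈ 670.76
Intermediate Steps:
v = Mul(16, Pow(2, Rational(1, 2))) (v = Mul(8, Pow(Add(5, 3), Rational(1, 2))) = Mul(8, Pow(8, Rational(1, 2))) = Mul(8, Mul(2, Pow(2, Rational(1, 2)))) = Mul(16, Pow(2, Rational(1, 2))) ≈ 22.627)
Function('Y')(V) = Mul(2, Pow(Add(-3, V), -1)) (Function('Y')(V) = Mul(2, Pow(Add(-3, Mul(1, V)), -1)) = Mul(2, Pow(Add(-3, V), -1)))
Function('g')(S, W) = Pow(Add(3, Mul(16, Pow(2, Rational(1, 2)))), 2) (Function('g')(S, W) = Pow(Add(Mul(16, Pow(2, Rational(1, 2))), 3), 2) = Pow(Add(3, Mul(16, Pow(2, Rational(1, 2)))), 2))
Add(Mul(Function('Y')(-2), -35), Function('g')(0, -2)) = Add(Mul(Mul(2, Pow(Add(-3, -2), -1)), -35), Add(521, Mul(96, Pow(2, Rational(1, 2))))) = Add(Mul(Mul(2, Pow(-5, -1)), -35), Add(521, Mul(96, Pow(2, Rational(1, 2))))) = Add(Mul(Mul(2, Rational(-1, 5)), -35), Add(521, Mul(96, Pow(2, Rational(1, 2))))) = Add(Mul(Rational(-2, 5), -35), Add(521, Mul(96, Pow(2, Rational(1, 2))))) = Add(14, Add(521, Mul(96, Pow(2, Rational(1, 2))))) = Add(535, Mul(96, Pow(2, Rational(1, 2))))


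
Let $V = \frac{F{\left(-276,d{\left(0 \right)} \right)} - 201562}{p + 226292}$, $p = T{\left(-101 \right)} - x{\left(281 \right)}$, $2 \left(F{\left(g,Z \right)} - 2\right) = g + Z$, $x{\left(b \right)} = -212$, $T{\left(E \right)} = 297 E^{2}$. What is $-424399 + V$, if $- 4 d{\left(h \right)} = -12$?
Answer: $- \frac{2763857299791}{6512402} \approx -4.244 \cdot 10^{5}$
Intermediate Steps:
$d{\left(h \right)} = 3$ ($d{\left(h \right)} = \left(- \frac{1}{4}\right) \left(-12\right) = 3$)
$F{\left(g,Z \right)} = 2 + \frac{Z}{2} + \frac{g}{2}$ ($F{\left(g,Z \right)} = 2 + \frac{g + Z}{2} = 2 + \frac{Z + g}{2} = 2 + \left(\frac{Z}{2} + \frac{g}{2}\right) = 2 + \frac{Z}{2} + \frac{g}{2}$)
$p = 3029909$ ($p = 297 \left(-101\right)^{2} - -212 = 297 \cdot 10201 + 212 = 3029697 + 212 = 3029909$)
$V = - \frac{403393}{6512402}$ ($V = \frac{\left(2 + \frac{1}{2} \cdot 3 + \frac{1}{2} \left(-276\right)\right) - 201562}{3029909 + 226292} = \frac{\left(2 + \frac{3}{2} - 138\right) - 201562}{3256201} = \left(- \frac{269}{2} - 201562\right) \frac{1}{3256201} = \left(- \frac{403393}{2}\right) \frac{1}{3256201} = - \frac{403393}{6512402} \approx -0.061942$)
$-424399 + V = -424399 - \frac{403393}{6512402} = - \frac{2763857299791}{6512402}$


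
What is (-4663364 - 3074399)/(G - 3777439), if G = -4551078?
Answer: 7737763/8328517 ≈ 0.92907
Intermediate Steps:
(-4663364 - 3074399)/(G - 3777439) = (-4663364 - 3074399)/(-4551078 - 3777439) = -7737763/(-8328517) = -7737763*(-1/8328517) = 7737763/8328517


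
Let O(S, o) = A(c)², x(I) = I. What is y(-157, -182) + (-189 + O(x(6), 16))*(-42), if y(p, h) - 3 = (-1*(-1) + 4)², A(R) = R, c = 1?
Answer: 7924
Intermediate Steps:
O(S, o) = 1 (O(S, o) = 1² = 1)
y(p, h) = 28 (y(p, h) = 3 + (-1*(-1) + 4)² = 3 + (1 + 4)² = 3 + 5² = 3 + 25 = 28)
y(-157, -182) + (-189 + O(x(6), 16))*(-42) = 28 + (-189 + 1)*(-42) = 28 - 188*(-42) = 28 + 7896 = 7924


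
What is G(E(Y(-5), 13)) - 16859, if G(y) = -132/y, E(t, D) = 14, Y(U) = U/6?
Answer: -118079/7 ≈ -16868.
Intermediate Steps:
Y(U) = U/6 (Y(U) = U*(⅙) = U/6)
G(E(Y(-5), 13)) - 16859 = -132/14 - 16859 = -132*1/14 - 16859 = -66/7 - 16859 = -118079/7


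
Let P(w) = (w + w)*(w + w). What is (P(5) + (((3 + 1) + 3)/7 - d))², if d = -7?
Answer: 11664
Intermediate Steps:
P(w) = 4*w² (P(w) = (2*w)*(2*w) = 4*w²)
(P(5) + (((3 + 1) + 3)/7 - d))² = (4*5² + (((3 + 1) + 3)/7 - 1*(-7)))² = (4*25 + ((4 + 3)*(⅐) + 7))² = (100 + (7*(⅐) + 7))² = (100 + (1 + 7))² = (100 + 8)² = 108² = 11664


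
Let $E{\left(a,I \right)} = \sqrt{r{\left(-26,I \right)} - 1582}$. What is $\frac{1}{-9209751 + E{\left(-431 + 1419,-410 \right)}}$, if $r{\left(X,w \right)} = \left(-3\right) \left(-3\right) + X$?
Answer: $- \frac{3069917}{28273171161200} - \frac{i \sqrt{1599}}{84819513483600} \approx -1.0858 \cdot 10^{-7} - 4.7144 \cdot 10^{-13} i$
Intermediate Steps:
$r{\left(X,w \right)} = 9 + X$
$E{\left(a,I \right)} = i \sqrt{1599}$ ($E{\left(a,I \right)} = \sqrt{\left(9 - 26\right) - 1582} = \sqrt{-17 - 1582} = \sqrt{-1599} = i \sqrt{1599}$)
$\frac{1}{-9209751 + E{\left(-431 + 1419,-410 \right)}} = \frac{1}{-9209751 + i \sqrt{1599}}$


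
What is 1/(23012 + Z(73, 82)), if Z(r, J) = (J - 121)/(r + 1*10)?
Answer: 83/1909957 ≈ 4.3457e-5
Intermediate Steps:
Z(r, J) = (-121 + J)/(10 + r) (Z(r, J) = (-121 + J)/(r + 10) = (-121 + J)/(10 + r))
1/(23012 + Z(73, 82)) = 1/(23012 + (-121 + 82)/(10 + 73)) = 1/(23012 - 39/83) = 1/(1909957/83) = 83/1909957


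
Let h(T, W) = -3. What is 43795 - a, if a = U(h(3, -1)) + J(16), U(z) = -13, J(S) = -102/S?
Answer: 350515/8 ≈ 43814.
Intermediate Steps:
a = -155/8 (a = -13 - 102/16 = -13 - 102*1/16 = -13 - 51/8 = -155/8 ≈ -19.375)
43795 - a = 43795 - 1*(-155/8) = 43795 + 155/8 = 350515/8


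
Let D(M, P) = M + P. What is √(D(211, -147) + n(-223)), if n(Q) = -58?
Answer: √6 ≈ 2.4495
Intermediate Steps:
√(D(211, -147) + n(-223)) = √((211 - 147) - 58) = √(64 - 58) = √6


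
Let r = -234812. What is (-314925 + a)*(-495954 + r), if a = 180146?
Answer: 98491910714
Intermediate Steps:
(-314925 + a)*(-495954 + r) = (-314925 + 180146)*(-495954 - 234812) = -134779*(-730766) = 98491910714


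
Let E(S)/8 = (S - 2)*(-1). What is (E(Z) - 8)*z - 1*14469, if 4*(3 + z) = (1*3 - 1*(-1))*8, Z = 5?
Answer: -14629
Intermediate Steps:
E(S) = 16 - 8*S (E(S) = 8*((S - 2)*(-1)) = 8*((-2 + S)*(-1)) = 8*(2 - S) = 16 - 8*S)
z = 5 (z = -3 + ((1*3 - 1*(-1))*8)/4 = -3 + ((3 + 1)*8)/4 = -3 + (4*8)/4 = -3 + (¼)*32 = -3 + 8 = 5)
(E(Z) - 8)*z - 1*14469 = ((16 - 8*5) - 8)*5 - 1*14469 = ((16 - 40) - 8)*5 - 14469 = (-24 - 8)*5 - 14469 = -32*5 - 14469 = -160 - 14469 = -14629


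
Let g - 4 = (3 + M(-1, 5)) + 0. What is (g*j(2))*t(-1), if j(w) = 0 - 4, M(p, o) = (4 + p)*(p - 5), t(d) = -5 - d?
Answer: -176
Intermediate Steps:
M(p, o) = (-5 + p)*(4 + p) (M(p, o) = (4 + p)*(-5 + p) = (-5 + p)*(4 + p))
j(w) = -4
g = -11 (g = 4 + ((3 + (-20 + (-1)**2 - 1*(-1))) + 0) = 4 + ((3 + (-20 + 1 + 1)) + 0) = 4 + ((3 - 18) + 0) = 4 + (-15 + 0) = 4 - 15 = -11)
(g*j(2))*t(-1) = (-11*(-4))*(-5 - 1*(-1)) = 44*(-5 + 1) = 44*(-4) = -176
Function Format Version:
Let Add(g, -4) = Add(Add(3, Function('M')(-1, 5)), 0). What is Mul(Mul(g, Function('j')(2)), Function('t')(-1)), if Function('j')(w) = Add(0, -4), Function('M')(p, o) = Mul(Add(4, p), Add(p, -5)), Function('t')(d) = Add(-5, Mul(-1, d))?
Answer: -176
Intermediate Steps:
Function('M')(p, o) = Mul(Add(-5, p), Add(4, p)) (Function('M')(p, o) = Mul(Add(4, p), Add(-5, p)) = Mul(Add(-5, p), Add(4, p)))
Function('j')(w) = -4
g = -11 (g = Add(4, Add(Add(3, Add(-20, Pow(-1, 2), Mul(-1, -1))), 0)) = Add(4, Add(Add(3, Add(-20, 1, 1)), 0)) = Add(4, Add(Add(3, -18), 0)) = Add(4, Add(-15, 0)) = Add(4, -15) = -11)
Mul(Mul(g, Function('j')(2)), Function('t')(-1)) = Mul(Mul(-11, -4), Add(-5, Mul(-1, -1))) = Mul(44, Add(-5, 1)) = Mul(44, -4) = -176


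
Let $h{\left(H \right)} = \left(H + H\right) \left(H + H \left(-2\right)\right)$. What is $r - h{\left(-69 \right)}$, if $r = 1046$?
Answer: $10568$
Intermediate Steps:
$h{\left(H \right)} = - 2 H^{2}$ ($h{\left(H \right)} = 2 H \left(H - 2 H\right) = 2 H \left(- H\right) = - 2 H^{2}$)
$r - h{\left(-69 \right)} = 1046 - - 2 \left(-69\right)^{2} = 1046 - \left(-2\right) 4761 = 1046 - -9522 = 1046 + 9522 = 10568$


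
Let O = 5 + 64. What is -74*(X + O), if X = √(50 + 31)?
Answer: -5772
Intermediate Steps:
O = 69
X = 9 (X = √81 = 9)
-74*(X + O) = -74*(9 + 69) = -74*78 = -5772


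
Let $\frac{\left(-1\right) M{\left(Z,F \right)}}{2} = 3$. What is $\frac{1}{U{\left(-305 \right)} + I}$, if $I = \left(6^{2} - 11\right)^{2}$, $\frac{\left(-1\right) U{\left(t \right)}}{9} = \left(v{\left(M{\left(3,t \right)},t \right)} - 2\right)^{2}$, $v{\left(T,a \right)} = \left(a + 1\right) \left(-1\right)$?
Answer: $- \frac{1}{820211} \approx -1.2192 \cdot 10^{-6}$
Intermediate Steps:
$M{\left(Z,F \right)} = -6$ ($M{\left(Z,F \right)} = \left(-2\right) 3 = -6$)
$v{\left(T,a \right)} = -1 - a$ ($v{\left(T,a \right)} = \left(1 + a\right) \left(-1\right) = -1 - a$)
$U{\left(t \right)} = - 9 \left(-3 - t\right)^{2}$ ($U{\left(t \right)} = - 9 \left(\left(-1 - t\right) - 2\right)^{2} = - 9 \left(-3 - t\right)^{2}$)
$I = 625$ ($I = \left(36 - 11\right)^{2} = 25^{2} = 625$)
$\frac{1}{U{\left(-305 \right)} + I} = \frac{1}{- 9 \left(3 - 305\right)^{2} + 625} = \frac{1}{- 9 \left(-302\right)^{2} + 625} = \frac{1}{\left(-9\right) 91204 + 625} = \frac{1}{-820836 + 625} = \frac{1}{-820211} = - \frac{1}{820211}$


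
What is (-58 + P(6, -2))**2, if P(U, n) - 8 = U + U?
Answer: 1444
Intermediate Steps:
P(U, n) = 8 + 2*U (P(U, n) = 8 + (U + U) = 8 + 2*U)
(-58 + P(6, -2))**2 = (-58 + (8 + 2*6))**2 = (-58 + (8 + 12))**2 = (-58 + 20)**2 = (-38)**2 = 1444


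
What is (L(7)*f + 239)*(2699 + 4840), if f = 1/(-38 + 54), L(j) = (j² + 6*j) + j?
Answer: 14783979/8 ≈ 1.8480e+6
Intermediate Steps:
L(j) = j² + 7*j
f = 1/16 ≈ 0.062500
(L(7)*f + 239)*(2699 + 4840) = ((7*(7 + 7))*(1/16) + 239)*(2699 + 4840) = ((7*14)*(1/16) + 239)*7539 = (98*(1/16) + 239)*7539 = (49/8 + 239)*7539 = (1961/8)*7539 = 14783979/8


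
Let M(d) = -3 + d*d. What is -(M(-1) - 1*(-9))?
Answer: -7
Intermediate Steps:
M(d) = -3 + d²
-(M(-1) - 1*(-9)) = -((-3 + (-1)²) - 1*(-9)) = -((-3 + 1) + 9) = -(-2 + 9) = -1*7 = -7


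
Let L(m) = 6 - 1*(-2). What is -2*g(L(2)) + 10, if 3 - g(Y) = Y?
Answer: 20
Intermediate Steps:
L(m) = 8 (L(m) = 6 + 2 = 8)
g(Y) = 3 - Y
-2*g(L(2)) + 10 = -2*(3 - 1*8) + 10 = -2*(3 - 8) + 10 = -2*(-5) + 10 = 10 + 10 = 20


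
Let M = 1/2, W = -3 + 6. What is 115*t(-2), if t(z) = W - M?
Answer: 575/2 ≈ 287.50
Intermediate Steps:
W = 3
M = 1/2 ≈ 0.50000
t(z) = 5/2 (t(z) = 3 - 1*1/2 = 3 - 1/2 = 5/2)
115*t(-2) = 115*(5/2) = 575/2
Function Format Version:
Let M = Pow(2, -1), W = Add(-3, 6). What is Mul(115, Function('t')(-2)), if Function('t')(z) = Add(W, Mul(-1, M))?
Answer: Rational(575, 2) ≈ 287.50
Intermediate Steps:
W = 3
M = Rational(1, 2) ≈ 0.50000
Function('t')(z) = Rational(5, 2) (Function('t')(z) = Add(3, Mul(-1, Rational(1, 2))) = Add(3, Rational(-1, 2)) = Rational(5, 2))
Mul(115, Function('t')(-2)) = Mul(115, Rational(5, 2)) = Rational(575, 2)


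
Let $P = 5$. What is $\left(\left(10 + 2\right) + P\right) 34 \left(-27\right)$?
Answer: $-15606$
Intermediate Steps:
$\left(\left(10 + 2\right) + P\right) 34 \left(-27\right) = \left(\left(10 + 2\right) + 5\right) 34 \left(-27\right) = \left(12 + 5\right) 34 \left(-27\right) = 17 \cdot 34 \left(-27\right) = 578 \left(-27\right) = -15606$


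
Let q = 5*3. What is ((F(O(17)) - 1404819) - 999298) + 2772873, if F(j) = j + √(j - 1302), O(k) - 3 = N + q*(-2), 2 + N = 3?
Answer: 368730 + 4*I*√83 ≈ 3.6873e+5 + 36.442*I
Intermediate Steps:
N = 1 (N = -2 + 3 = 1)
q = 15
O(k) = -26 (O(k) = 3 + (1 + 15*(-2)) = 3 + (1 - 30) = 3 - 29 = -26)
F(j) = j + √(-1302 + j)
((F(O(17)) - 1404819) - 999298) + 2772873 = (((-26 + √(-1302 - 26)) - 1404819) - 999298) + 2772873 = (((-26 + √(-1328)) - 1404819) - 999298) + 2772873 = (((-26 + 4*I*√83) - 1404819) - 999298) + 2772873 = ((-1404845 + 4*I*√83) - 999298) + 2772873 = (-2404143 + 4*I*√83) + 2772873 = 368730 + 4*I*√83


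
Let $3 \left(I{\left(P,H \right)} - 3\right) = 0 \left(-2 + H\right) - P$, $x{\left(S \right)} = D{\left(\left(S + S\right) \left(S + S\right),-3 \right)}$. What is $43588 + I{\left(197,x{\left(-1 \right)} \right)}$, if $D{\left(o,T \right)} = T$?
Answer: $\frac{130576}{3} \approx 43525.0$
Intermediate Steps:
$x{\left(S \right)} = -3$
$I{\left(P,H \right)} = 3 - \frac{P}{3}$ ($I{\left(P,H \right)} = 3 + \frac{0 \left(-2 + H\right) - P}{3} = 3 + \frac{0 - P}{3} = 3 + \frac{\left(-1\right) P}{3} = 3 - \frac{P}{3}$)
$43588 + I{\left(197,x{\left(-1 \right)} \right)} = 43588 + \left(3 - \frac{197}{3}\right) = 43588 - \frac{188}{3} = \frac{130576}{3}$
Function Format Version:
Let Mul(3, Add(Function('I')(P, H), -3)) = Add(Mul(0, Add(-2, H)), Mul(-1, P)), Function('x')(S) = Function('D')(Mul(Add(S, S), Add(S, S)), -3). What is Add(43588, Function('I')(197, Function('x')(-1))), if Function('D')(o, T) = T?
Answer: Rational(130576, 3) ≈ 43525.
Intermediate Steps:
Function('x')(S) = -3
Function('I')(P, H) = Add(3, Mul(Rational(-1, 3), P)) (Function('I')(P, H) = Add(3, Mul(Rational(1, 3), Add(Mul(0, Add(-2, H)), Mul(-1, P)))) = Add(3, Mul(Rational(1, 3), Add(0, Mul(-1, P)))) = Add(3, Mul(Rational(1, 3), Mul(-1, P))) = Add(3, Mul(Rational(-1, 3), P)))
Add(43588, Function('I')(197, Function('x')(-1))) = Add(43588, Add(3, Mul(Rational(-1, 3), 197))) = Add(43588, Add(3, Rational(-197, 3))) = Add(43588, Rational(-188, 3)) = Rational(130576, 3)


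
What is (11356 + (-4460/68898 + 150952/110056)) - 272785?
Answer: -123894477222026/473914893 ≈ -2.6143e+5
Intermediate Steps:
(11356 + (-4460/68898 + 150952/110056)) - 272785 = (11356 + (-4460*1/68898 + 150952*(1/110056))) - 272785 = (11356 + (-2230/34449 + 18869/13757)) - 272785 = (11356 + 619340071/473914893) - 272785 = 5382396864979/473914893 - 272785 = -123894477222026/473914893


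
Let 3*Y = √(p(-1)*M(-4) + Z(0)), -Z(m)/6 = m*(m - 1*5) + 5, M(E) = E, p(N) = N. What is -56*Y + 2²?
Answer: 4 - 56*I*√26/3 ≈ 4.0 - 95.182*I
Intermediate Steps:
Z(m) = -30 - 6*m*(-5 + m) (Z(m) = -6*(m*(m - 1*5) + 5) = -6*(m*(m - 5) + 5) = -6*(m*(-5 + m) + 5) = -6*(5 + m*(-5 + m)) = -30 - 6*m*(-5 + m))
Y = I*√26/3 (Y = √(-1*(-4) + (-30 - 6*0² + 30*0))/3 = √(4 + (-30 - 6*0 + 0))/3 = √(4 + (-30 + 0 + 0))/3 = √(4 - 30)/3 = √(-26)/3 = (I*√26)/3 = I*√26/3 ≈ 1.6997*I)
-56*Y + 2² = -56*I*√26/3 + 2² = -56*I*√26/3 + 4 = 4 - 56*I*√26/3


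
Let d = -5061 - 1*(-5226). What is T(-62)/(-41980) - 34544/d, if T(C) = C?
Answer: -145014689/692670 ≈ -209.36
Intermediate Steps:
d = 165 (d = -5061 + 5226 = 165)
T(-62)/(-41980) - 34544/d = -62/(-41980) - 34544/165 = -62*(-1/41980) - 34544*1/165 = 31/20990 - 34544/165 = -145014689/692670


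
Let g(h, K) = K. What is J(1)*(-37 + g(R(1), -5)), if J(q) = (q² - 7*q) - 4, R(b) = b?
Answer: 420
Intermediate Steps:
J(q) = -4 + q² - 7*q
J(1)*(-37 + g(R(1), -5)) = (-4 + 1² - 7*1)*(-37 - 5) = (-4 + 1 - 7)*(-42) = -10*(-42) = 420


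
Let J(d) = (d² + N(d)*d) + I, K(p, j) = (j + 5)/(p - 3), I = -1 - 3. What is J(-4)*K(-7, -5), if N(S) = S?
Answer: 0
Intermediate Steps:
I = -4
K(p, j) = (5 + j)/(-3 + p)
J(d) = -4 + 2*d² (J(d) = (d² + d*d) - 4 = (d² + d²) - 4 = 2*d² - 4 = -4 + 2*d²)
J(-4)*K(-7, -5) = (-4 + 2*(-4)²)*((5 - 5)/(-3 - 7)) = (-4 + 2*16)*(0/(-10)) = (-4 + 32)*(-⅒*0) = 28*0 = 0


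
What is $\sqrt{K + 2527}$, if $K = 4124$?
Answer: $3 \sqrt{739} \approx 81.554$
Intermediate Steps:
$\sqrt{K + 2527} = \sqrt{4124 + 2527} = \sqrt{6651} = 3 \sqrt{739}$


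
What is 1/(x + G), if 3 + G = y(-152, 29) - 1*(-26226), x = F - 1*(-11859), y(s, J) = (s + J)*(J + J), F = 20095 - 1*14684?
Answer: 1/36359 ≈ 2.7503e-5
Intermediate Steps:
F = 5411 (F = 20095 - 14684 = 5411)
y(s, J) = 2*J*(J + s) (y(s, J) = (J + s)*(2*J) = 2*J*(J + s))
x = 17270 (x = 5411 - 1*(-11859) = 5411 + 11859 = 17270)
G = 19089 (G = -3 + (2*29*(29 - 152) - 1*(-26226)) = -3 + (2*29*(-123) + 26226) = -3 + (-7134 + 26226) = -3 + 19092 = 19089)
1/(x + G) = 1/(17270 + 19089) = 1/36359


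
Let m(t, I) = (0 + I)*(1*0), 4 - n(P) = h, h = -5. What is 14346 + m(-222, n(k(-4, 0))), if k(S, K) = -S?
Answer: 14346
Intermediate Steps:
n(P) = 9 (n(P) = 4 - 1*(-5) = 4 + 5 = 9)
m(t, I) = 0 (m(t, I) = I*0 = 0)
14346 + m(-222, n(k(-4, 0))) = 14346 + 0 = 14346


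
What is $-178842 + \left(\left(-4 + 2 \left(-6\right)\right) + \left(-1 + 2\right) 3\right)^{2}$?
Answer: $-178673$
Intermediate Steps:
$-178842 + \left(\left(-4 + 2 \left(-6\right)\right) + \left(-1 + 2\right) 3\right)^{2} = -178842 + \left(\left(-4 - 12\right) + 1 \cdot 3\right)^{2} = -178842 + \left(-16 + 3\right)^{2} = -178842 + \left(-13\right)^{2} = -178842 + 169 = -178673$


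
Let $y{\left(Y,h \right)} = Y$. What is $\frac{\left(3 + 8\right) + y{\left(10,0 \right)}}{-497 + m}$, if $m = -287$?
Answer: $- \frac{3}{112} \approx -0.026786$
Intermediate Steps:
$\frac{\left(3 + 8\right) + y{\left(10,0 \right)}}{-497 + m} = \frac{\left(3 + 8\right) + 10}{-497 - 287} = \frac{11 + 10}{-784} = 21 \left(- \frac{1}{784}\right) = - \frac{3}{112}$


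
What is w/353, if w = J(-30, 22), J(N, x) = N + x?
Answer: -8/353 ≈ -0.022663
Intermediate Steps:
w = -8 (w = -30 + 22 = -8)
w/353 = -8/353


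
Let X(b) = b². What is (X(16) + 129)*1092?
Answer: 420420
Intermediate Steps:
(X(16) + 129)*1092 = (16² + 129)*1092 = (256 + 129)*1092 = 385*1092 = 420420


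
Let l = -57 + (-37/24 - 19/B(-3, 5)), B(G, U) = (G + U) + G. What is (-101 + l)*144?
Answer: -20238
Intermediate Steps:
B(G, U) = U + 2*G
l = -949/24 (l = -57 + (-37/24 - 19/(5 + 2*(-3))) = -57 + (-37*1/24 - 19/(5 - 6)) = -57 + (-37/24 - 19/(-1)) = -57 + (-37/24 - 19*(-1)) = -57 + (-37/24 + 19) = -57 + 419/24 = -949/24 ≈ -39.542)
(-101 + l)*144 = (-101 - 949/24)*144 = -3373/24*144 = -20238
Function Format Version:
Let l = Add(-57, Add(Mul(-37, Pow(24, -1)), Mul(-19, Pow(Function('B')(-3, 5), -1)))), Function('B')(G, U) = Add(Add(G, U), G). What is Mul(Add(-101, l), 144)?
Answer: -20238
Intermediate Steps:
Function('B')(G, U) = Add(U, Mul(2, G))
l = Rational(-949, 24) (l = Add(-57, Add(Mul(-37, Pow(24, -1)), Mul(-19, Pow(Add(5, Mul(2, -3)), -1)))) = Add(-57, Add(Mul(-37, Rational(1, 24)), Mul(-19, Pow(Add(5, -6), -1)))) = Add(-57, Add(Rational(-37, 24), Mul(-19, Pow(-1, -1)))) = Add(-57, Add(Rational(-37, 24), Mul(-19, -1))) = Add(-57, Add(Rational(-37, 24), 19)) = Add(-57, Rational(419, 24)) = Rational(-949, 24) ≈ -39.542)
Mul(Add(-101, l), 144) = Mul(Add(-101, Rational(-949, 24)), 144) = Mul(Rational(-3373, 24), 144) = -20238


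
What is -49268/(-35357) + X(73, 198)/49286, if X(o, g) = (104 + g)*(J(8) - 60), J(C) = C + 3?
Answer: 952504881/871302551 ≈ 1.0932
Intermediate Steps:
J(C) = 3 + C
X(o, g) = -5096 - 49*g (X(o, g) = (104 + g)*((3 + 8) - 60) = (104 + g)*(11 - 60) = (104 + g)*(-49) = -5096 - 49*g)
-49268/(-35357) + X(73, 198)/49286 = -49268/(-35357) + (-5096 - 49*198)/49286 = -49268*(-1/35357) + (-5096 - 9702)*(1/49286) = 49268/35357 - 14798*1/49286 = 49268/35357 - 7399/24643 = 952504881/871302551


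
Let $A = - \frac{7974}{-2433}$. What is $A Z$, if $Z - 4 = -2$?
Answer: $\frac{5316}{811} \approx 6.5549$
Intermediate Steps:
$Z = 2$ ($Z = 4 - 2 = 2$)
$A = \frac{2658}{811}$ ($A = \left(-7974\right) \left(- \frac{1}{2433}\right) = \frac{2658}{811} \approx 3.2774$)
$A Z = \frac{2658}{811} \cdot 2 = \frac{5316}{811}$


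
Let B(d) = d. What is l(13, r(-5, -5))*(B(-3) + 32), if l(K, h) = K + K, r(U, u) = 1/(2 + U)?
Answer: 754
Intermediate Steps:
l(K, h) = 2*K
l(13, r(-5, -5))*(B(-3) + 32) = (2*13)*(-3 + 32) = 26*29 = 754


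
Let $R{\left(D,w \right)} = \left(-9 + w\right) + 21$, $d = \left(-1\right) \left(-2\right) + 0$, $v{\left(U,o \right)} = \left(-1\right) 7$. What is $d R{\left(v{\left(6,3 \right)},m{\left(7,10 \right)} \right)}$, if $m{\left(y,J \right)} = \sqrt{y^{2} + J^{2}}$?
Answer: $24 + 2 \sqrt{149} \approx 48.413$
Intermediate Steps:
$v{\left(U,o \right)} = -7$
$m{\left(y,J \right)} = \sqrt{J^{2} + y^{2}}$
$d = 2$ ($d = 2 + 0 = 2$)
$R{\left(D,w \right)} = 12 + w$
$d R{\left(v{\left(6,3 \right)},m{\left(7,10 \right)} \right)} = 2 \left(12 + \sqrt{10^{2} + 7^{2}}\right) = 2 \left(12 + \sqrt{100 + 49}\right) = 2 \left(12 + \sqrt{149}\right) = 24 + 2 \sqrt{149}$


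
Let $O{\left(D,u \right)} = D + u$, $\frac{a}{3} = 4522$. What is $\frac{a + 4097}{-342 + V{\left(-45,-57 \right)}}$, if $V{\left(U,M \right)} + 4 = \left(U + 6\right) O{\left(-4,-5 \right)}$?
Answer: $\frac{17663}{5} \approx 3532.6$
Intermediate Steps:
$a = 13566$ ($a = 3 \cdot 4522 = 13566$)
$V{\left(U,M \right)} = -58 - 9 U$ ($V{\left(U,M \right)} = -4 + \left(U + 6\right) \left(-4 - 5\right) = -4 + \left(6 + U\right) \left(-9\right) = -4 - \left(54 + 9 U\right) = -58 - 9 U$)
$\frac{a + 4097}{-342 + V{\left(-45,-57 \right)}} = \frac{13566 + 4097}{-342 - -347} = \frac{17663}{-342 + \left(-58 + 405\right)} = \frac{17663}{-342 + 347} = \frac{17663}{5}$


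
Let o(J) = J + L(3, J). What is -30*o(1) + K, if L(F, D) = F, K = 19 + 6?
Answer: -95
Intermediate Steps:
K = 25
o(J) = 3 + J (o(J) = J + 3 = 3 + J)
-30*o(1) + K = -30*(3 + 1) + 25 = -30*4 + 25 = -120 + 25 = -95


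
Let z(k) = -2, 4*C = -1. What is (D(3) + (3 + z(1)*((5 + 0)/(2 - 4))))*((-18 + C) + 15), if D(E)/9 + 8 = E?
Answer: 481/4 ≈ 120.25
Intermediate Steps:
C = -1/4 (C = (1/4)*(-1) = -1/4 ≈ -0.25000)
D(E) = -72 + 9*E
(D(3) + (3 + z(1)*((5 + 0)/(2 - 4))))*((-18 + C) + 15) = ((-72 + 9*3) + (3 - 2*(5 + 0)/(2 - 4)))*((-18 - 1/4) + 15) = ((-72 + 27) + (3 - 10/(-2)))*(-73/4 + 15) = (-45 + (3 - 10*(-1)/2))*(-13/4) = (-45 + (3 - 2*(-5/2)))*(-13/4) = (-45 + (3 + 5))*(-13/4) = (-45 + 8)*(-13/4) = -37*(-13/4) = 481/4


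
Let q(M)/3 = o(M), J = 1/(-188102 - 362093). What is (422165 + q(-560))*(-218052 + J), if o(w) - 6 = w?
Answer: -50448215932650923/550195 ≈ -9.1692e+10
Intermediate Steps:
o(w) = 6 + w
J = -1/550195 (J = 1/(-550195) = -1/550195 ≈ -1.8175e-6)
q(M) = 18 + 3*M (q(M) = 3*(6 + M) = 18 + 3*M)
(422165 + q(-560))*(-218052 + J) = (422165 + (18 + 3*(-560)))*(-218052 - 1/550195) = (422165 + (18 - 1680))*(-119971120141/550195) = (422165 - 1662)*(-119971120141/550195) = 420503*(-119971120141/550195) = -50448215932650923/550195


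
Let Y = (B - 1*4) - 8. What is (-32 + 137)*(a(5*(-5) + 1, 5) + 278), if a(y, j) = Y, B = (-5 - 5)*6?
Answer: 21630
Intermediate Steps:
B = -60 (B = -10*6 = -60)
Y = -72 (Y = (-60 - 1*4) - 8 = (-60 - 4) - 8 = -64 - 8 = -72)
a(y, j) = -72
(-32 + 137)*(a(5*(-5) + 1, 5) + 278) = (-32 + 137)*(-72 + 278) = 105*206 = 21630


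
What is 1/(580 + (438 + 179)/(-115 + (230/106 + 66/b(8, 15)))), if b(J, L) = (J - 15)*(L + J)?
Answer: 966278/555176379 ≈ 0.0017405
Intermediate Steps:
b(J, L) = (-15 + J)*(J + L)
1/(580 + (438 + 179)/(-115 + (230/106 + 66/b(8, 15)))) = 1/(580 + (438 + 179)/(-115 + (230/106 + 66/(8² - 15*8 - 15*15 + 8*15)))) = 1/(580 + 617/(-115 + (230*(1/106) + 66/(64 - 120 - 225 + 120)))) = 1/(580 + 617/(-115 + (115/53 + 66/(-161)))) = 1/(580 + 617/(-115 + (115/53 + 66*(-1/161)))) = 1/(580 + 617/(-115 + (115/53 - 66/161))) = 1/(580 + 617/(-115 + 15017/8533)) = 1/(580 + 617/(-966278/8533)) = 1/(580 + 617*(-8533/966278)) = 1/(580 - 5264861/966278) = 1/(555176379/966278) = 966278/555176379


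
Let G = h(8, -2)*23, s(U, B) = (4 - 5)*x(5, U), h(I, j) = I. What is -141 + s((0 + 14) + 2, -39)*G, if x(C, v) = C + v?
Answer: -4005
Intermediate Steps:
s(U, B) = -5 - U (s(U, B) = (4 - 5)*(5 + U) = -(5 + U) = -5 - U)
G = 184 (G = 8*23 = 184)
-141 + s((0 + 14) + 2, -39)*G = -141 + (-5 - ((0 + 14) + 2))*184 = -141 + (-5 - (14 + 2))*184 = -141 + (-5 - 1*16)*184 = -141 + (-5 - 16)*184 = -141 - 21*184 = -141 - 3864 = -4005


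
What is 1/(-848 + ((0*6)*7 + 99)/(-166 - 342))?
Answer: -508/430883 ≈ -0.0011790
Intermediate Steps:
1/(-848 + ((0*6)*7 + 99)/(-166 - 342)) = 1/(-848 + (0*7 + 99)/(-508)) = 1/(-848 + (0 + 99)*(-1/508)) = 1/(-848 + 99*(-1/508)) = 1/(-848 - 99/508) = 1/(-430883/508) = -508/430883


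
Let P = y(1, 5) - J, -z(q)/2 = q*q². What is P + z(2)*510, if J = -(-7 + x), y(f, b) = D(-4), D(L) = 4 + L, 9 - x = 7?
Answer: -8165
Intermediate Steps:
x = 2 (x = 9 - 1*7 = 9 - 7 = 2)
z(q) = -2*q³ (z(q) = -2*q*q² = -2*q³)
y(f, b) = 0 (y(f, b) = 4 - 4 = 0)
J = 5 (J = -(-7 + 2) = -1*(-5) = 5)
P = -5 (P = 0 - 1*5 = 0 - 5 = -5)
P + z(2)*510 = -5 - 2*2³*510 = -5 - 2*8*510 = -5 - 16*510 = -5 - 8160 = -8165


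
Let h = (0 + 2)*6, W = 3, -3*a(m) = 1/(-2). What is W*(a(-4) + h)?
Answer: 73/2 ≈ 36.500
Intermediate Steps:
a(m) = ⅙ (a(m) = -⅓/(-2) = -⅓*(-½) = ⅙)
h = 12 (h = 2*6 = 12)
W*(a(-4) + h) = 3*(⅙ + 12) = 3*(73/6) = 73/2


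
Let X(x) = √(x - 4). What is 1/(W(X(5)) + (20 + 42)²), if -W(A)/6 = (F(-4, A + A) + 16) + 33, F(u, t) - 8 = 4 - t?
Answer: 1/3490 ≈ 0.00028653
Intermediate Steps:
F(u, t) = 12 - t (F(u, t) = 8 + (4 - t) = 12 - t)
X(x) = √(-4 + x)
W(A) = -366 + 12*A (W(A) = -6*(((12 - (A + A)) + 16) + 33) = -6*(((12 - 2*A) + 16) + 33) = -6*((28 - 2*A) + 33) = -6*(61 - 2*A) = -366 + 12*A)
1/(W(X(5)) + (20 + 42)²) = 1/((-366 + 12*√(-4 + 5)) + (20 + 42)²) = 1/((-366 + 12*√1) + 62²) = 1/((-366 + 12*1) + 3844) = 1/((-366 + 12) + 3844) = 1/(-354 + 3844) = 1/3490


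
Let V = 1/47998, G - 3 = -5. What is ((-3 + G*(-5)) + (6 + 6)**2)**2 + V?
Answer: 1094402399/47998 ≈ 22801.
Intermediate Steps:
G = -2 (G = 3 - 5 = -2)
V = 1/47998 ≈ 2.0834e-5
((-3 + G*(-5)) + (6 + 6)**2)**2 + V = ((-3 - 2*(-5)) + (6 + 6)**2)**2 + 1/47998 = ((-3 + 10) + 12**2)**2 + 1/47998 = (7 + 144)**2 + 1/47998 = 151**2 + 1/47998 = 22801 + 1/47998 = 1094402399/47998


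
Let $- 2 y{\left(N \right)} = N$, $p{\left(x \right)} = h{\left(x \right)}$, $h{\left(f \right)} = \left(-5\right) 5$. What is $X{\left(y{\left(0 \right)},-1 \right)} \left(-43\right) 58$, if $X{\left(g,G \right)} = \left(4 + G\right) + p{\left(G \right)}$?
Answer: $54868$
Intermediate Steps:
$h{\left(f \right)} = -25$
$p{\left(x \right)} = -25$
$y{\left(N \right)} = - \frac{N}{2}$
$X{\left(g,G \right)} = -21 + G$ ($X{\left(g,G \right)} = \left(4 + G\right) - 25 = -21 + G$)
$X{\left(y{\left(0 \right)},-1 \right)} \left(-43\right) 58 = \left(-21 - 1\right) \left(-43\right) 58 = \left(-22\right) \left(-43\right) 58 = 946 \cdot 58 = 54868$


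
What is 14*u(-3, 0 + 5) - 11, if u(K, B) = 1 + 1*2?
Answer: 31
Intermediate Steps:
u(K, B) = 3 (u(K, B) = 1 + 2 = 3)
14*u(-3, 0 + 5) - 11 = 14*3 - 11 = 42 - 11 = 31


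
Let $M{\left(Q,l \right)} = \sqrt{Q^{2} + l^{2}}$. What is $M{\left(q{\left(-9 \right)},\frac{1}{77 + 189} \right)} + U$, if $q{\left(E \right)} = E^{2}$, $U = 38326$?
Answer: $38326 + \frac{\sqrt{464230117}}{266} \approx 38407.0$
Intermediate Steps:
$M{\left(q{\left(-9 \right)},\frac{1}{77 + 189} \right)} + U = \sqrt{\left(\left(-9\right)^{2}\right)^{2} + \left(\frac{1}{77 + 189}\right)^{2}} + 38326 = \sqrt{81^{2} + \left(\frac{1}{266}\right)^{2}} + 38326 = \sqrt{6561 + \left(\frac{1}{266}\right)^{2}} + 38326 = \sqrt{6561 + \frac{1}{70756}} + 38326 = \sqrt{\frac{464230117}{70756}} + 38326 = \frac{\sqrt{464230117}}{266} + 38326 = 38326 + \frac{\sqrt{464230117}}{266}$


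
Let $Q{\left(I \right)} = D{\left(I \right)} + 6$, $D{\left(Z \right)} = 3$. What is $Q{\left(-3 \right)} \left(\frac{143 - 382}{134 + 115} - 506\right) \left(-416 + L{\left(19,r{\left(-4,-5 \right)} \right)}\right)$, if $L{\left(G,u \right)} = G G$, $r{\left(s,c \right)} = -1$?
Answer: $\frac{20828445}{83} \approx 2.5095 \cdot 10^{5}$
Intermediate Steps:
$L{\left(G,u \right)} = G^{2}$
$Q{\left(I \right)} = 9$ ($Q{\left(I \right)} = 3 + 6 = 9$)
$Q{\left(-3 \right)} \left(\frac{143 - 382}{134 + 115} - 506\right) \left(-416 + L{\left(19,r{\left(-4,-5 \right)} \right)}\right) = 9 \left(\frac{143 - 382}{134 + 115} - 506\right) \left(-416 + 19^{2}\right) = 9 \left(- \frac{239}{249} - 506\right) \left(-416 + 361\right) = 9 \left(\left(-239\right) \frac{1}{249} - 506\right) \left(-55\right) = 9 \left(- \frac{239}{249} - 506\right) \left(-55\right) = 9 \left(\left(- \frac{126233}{249}\right) \left(-55\right)\right) = 9 \cdot \frac{6942815}{249} = \frac{20828445}{83}$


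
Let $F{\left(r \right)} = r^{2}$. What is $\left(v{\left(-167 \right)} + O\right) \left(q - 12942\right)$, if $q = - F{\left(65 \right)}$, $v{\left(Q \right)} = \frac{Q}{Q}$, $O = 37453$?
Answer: $-642972818$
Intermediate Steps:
$v{\left(Q \right)} = 1$
$q = -4225$ ($q = - 65^{2} = \left(-1\right) 4225 = -4225$)
$\left(v{\left(-167 \right)} + O\right) \left(q - 12942\right) = \left(1 + 37453\right) \left(-4225 - 12942\right) = 37454 \left(-17167\right) = -642972818$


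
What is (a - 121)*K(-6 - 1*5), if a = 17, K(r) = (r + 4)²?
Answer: -5096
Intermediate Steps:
K(r) = (4 + r)²
(a - 121)*K(-6 - 1*5) = (17 - 121)*(4 + (-6 - 1*5))² = -104*(4 + (-6 - 5))² = -104*(4 - 11)² = -104*(-7)² = -104*49 = -5096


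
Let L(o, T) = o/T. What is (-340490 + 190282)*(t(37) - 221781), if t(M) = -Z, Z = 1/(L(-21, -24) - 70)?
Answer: 18422242886080/553 ≈ 3.3313e+10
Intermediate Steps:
Z = -8/553 (Z = 1/(-21/(-24) - 70) = 1/(-21*(-1/24) - 70) = 1/(7/8 - 70) = 1/(-553/8) = -8/553 ≈ -0.014467)
t(M) = 8/553 (t(M) = -1*(-8/553) = 8/553)
(-340490 + 190282)*(t(37) - 221781) = (-340490 + 190282)*(8/553 - 221781) = -150208*(-122644885/553) = 18422242886080/553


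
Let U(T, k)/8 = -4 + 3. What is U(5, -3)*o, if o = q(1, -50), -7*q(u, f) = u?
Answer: 8/7 ≈ 1.1429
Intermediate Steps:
U(T, k) = -8 (U(T, k) = 8*(-4 + 3) = 8*(-1) = -8)
q(u, f) = -u/7
o = -⅐ (o = -⅐*1 = -⅐ ≈ -0.14286)
U(5, -3)*o = -8*(-⅐) = 8/7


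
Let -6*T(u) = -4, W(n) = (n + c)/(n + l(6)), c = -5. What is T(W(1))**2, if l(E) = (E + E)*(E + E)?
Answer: 4/9 ≈ 0.44444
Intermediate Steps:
l(E) = 4*E**2 (l(E) = (2*E)*(2*E) = 4*E**2)
W(n) = (-5 + n)/(144 + n) (W(n) = (n - 5)/(n + 4*6**2) = (-5 + n)/(n + 4*36) = (-5 + n)/(n + 144) = (-5 + n)/(144 + n))
T(u) = 2/3 (T(u) = -1/6*(-4) = 2/3)
T(W(1))**2 = (2/3)**2 = 4/9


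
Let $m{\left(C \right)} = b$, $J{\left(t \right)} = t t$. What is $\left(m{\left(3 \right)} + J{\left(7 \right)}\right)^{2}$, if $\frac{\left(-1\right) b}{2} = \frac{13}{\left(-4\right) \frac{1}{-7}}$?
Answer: $\frac{49}{4} \approx 12.25$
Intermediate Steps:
$J{\left(t \right)} = t^{2}$
$b = - \frac{91}{2}$ ($b = - 2 \frac{13}{\left(-4\right) \frac{1}{-7}} = - 2 \frac{13}{\left(-4\right) \left(- \frac{1}{7}\right)} = - 2 \frac{13}{\frac{4}{7}} = - 2 \cdot 13 \cdot \frac{7}{4} = \left(-2\right) \frac{91}{4} = - \frac{91}{2} \approx -45.5$)
$m{\left(C \right)} = - \frac{91}{2}$
$\left(m{\left(3 \right)} + J{\left(7 \right)}\right)^{2} = \left(- \frac{91}{2} + 7^{2}\right)^{2} = \left(- \frac{91}{2} + 49\right)^{2} = \left(\frac{7}{2}\right)^{2} = \frac{49}{4}$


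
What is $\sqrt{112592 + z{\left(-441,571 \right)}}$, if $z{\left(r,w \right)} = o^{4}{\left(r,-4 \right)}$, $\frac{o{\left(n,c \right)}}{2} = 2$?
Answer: $4 \sqrt{7053} \approx 335.93$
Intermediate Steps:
$o{\left(n,c \right)} = 4$ ($o{\left(n,c \right)} = 2 \cdot 2 = 4$)
$z{\left(r,w \right)} = 256$ ($z{\left(r,w \right)} = 4^{4} = 256$)
$\sqrt{112592 + z{\left(-441,571 \right)}} = \sqrt{112592 + 256} = \sqrt{112848} = 4 \sqrt{7053}$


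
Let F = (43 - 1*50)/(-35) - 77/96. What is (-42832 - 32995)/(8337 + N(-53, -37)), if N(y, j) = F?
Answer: -36396960/4001471 ≈ -9.0959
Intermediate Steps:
F = -289/480 (F = (43 - 50)*(-1/35) - 77*1/96 = -7*(-1/35) - 77/96 = ⅕ - 77/96 = -289/480 ≈ -0.60208)
N(y, j) = -289/480
(-42832 - 32995)/(8337 + N(-53, -37)) = (-42832 - 32995)/(8337 - 289/480) = -75827/4001471/480 = -75827*480/4001471 = -36396960/4001471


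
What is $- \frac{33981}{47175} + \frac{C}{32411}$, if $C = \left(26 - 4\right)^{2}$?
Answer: $- \frac{359508497}{509662975} \approx -0.70539$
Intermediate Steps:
$C = 484$ ($C = 22^{2} = 484$)
$- \frac{33981}{47175} + \frac{C}{32411} = - \frac{33981}{47175} + \frac{484}{32411} = \left(-33981\right) \frac{1}{47175} + 484 \cdot \frac{1}{32411} = - \frac{11327}{15725} + \frac{484}{32411} = - \frac{359508497}{509662975}$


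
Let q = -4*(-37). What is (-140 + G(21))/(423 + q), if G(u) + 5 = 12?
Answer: -133/571 ≈ -0.23292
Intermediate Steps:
G(u) = 7 (G(u) = -5 + 12 = 7)
q = 148
(-140 + G(21))/(423 + q) = (-140 + 7)/(423 + 148) = -133/571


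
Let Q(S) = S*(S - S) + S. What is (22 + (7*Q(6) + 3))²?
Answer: 4489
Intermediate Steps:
Q(S) = S (Q(S) = S*0 + S = 0 + S = S)
(22 + (7*Q(6) + 3))² = (22 + (7*6 + 3))² = (22 + (42 + 3))² = (22 + 45)² = 67² = 4489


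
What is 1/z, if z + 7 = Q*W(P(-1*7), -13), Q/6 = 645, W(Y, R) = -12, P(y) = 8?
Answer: -1/46447 ≈ -2.1530e-5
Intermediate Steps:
Q = 3870 (Q = 6*645 = 3870)
z = -46447 (z = -7 + 3870*(-12) = -7 - 46440 = -46447)
1/z = 1/(-46447) = -1/46447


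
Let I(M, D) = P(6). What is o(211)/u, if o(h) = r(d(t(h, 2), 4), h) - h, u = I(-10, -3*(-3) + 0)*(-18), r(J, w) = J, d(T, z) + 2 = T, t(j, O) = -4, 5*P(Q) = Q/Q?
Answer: 1085/18 ≈ 60.278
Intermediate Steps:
P(Q) = ⅕ (P(Q) = (Q/Q)/5 = (⅕)*1 = ⅕)
d(T, z) = -2 + T
I(M, D) = ⅕
u = -18/5 (u = (⅕)*(-18) = -18/5 ≈ -3.6000)
o(h) = -6 - h (o(h) = (-2 - 4) - h = -6 - h)
o(211)/u = (-6 - 1*211)/(-18/5) = (-6 - 211)*(-5/18) = -217*(-5/18) = 1085/18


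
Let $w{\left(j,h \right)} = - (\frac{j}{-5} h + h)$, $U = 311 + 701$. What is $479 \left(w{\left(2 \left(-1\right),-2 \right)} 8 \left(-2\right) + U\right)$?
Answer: $\frac{2316444}{5} \approx 4.6329 \cdot 10^{5}$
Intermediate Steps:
$U = 1012$
$w{\left(j,h \right)} = - h + \frac{h j}{5}$ ($w{\left(j,h \right)} = - (- \frac{j}{5} h + h) = - (- \frac{h j}{5} + h) = - (h - \frac{h j}{5}) = - h + \frac{h j}{5}$)
$479 \left(w{\left(2 \left(-1\right),-2 \right)} 8 \left(-2\right) + U\right) = 479 \left(\frac{1}{5} \left(-2\right) \left(-5 + 2 \left(-1\right)\right) 8 \left(-2\right) + 1012\right) = 479 \left(\frac{1}{5} \left(-2\right) \left(-5 - 2\right) 8 \left(-2\right) + 1012\right) = 479 \left(\frac{1}{5} \left(-2\right) \left(-7\right) 8 \left(-2\right) + 1012\right) = 479 \left(\frac{14}{5} \cdot 8 \left(-2\right) + 1012\right) = 479 \left(\frac{112}{5} \left(-2\right) + 1012\right) = 479 \left(- \frac{224}{5} + 1012\right) = 479 \cdot \frac{4836}{5} = \frac{2316444}{5}$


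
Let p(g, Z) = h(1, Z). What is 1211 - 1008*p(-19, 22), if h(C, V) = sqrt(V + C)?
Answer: 1211 - 1008*sqrt(23) ≈ -3623.2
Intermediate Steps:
h(C, V) = sqrt(C + V)
p(g, Z) = sqrt(1 + Z)
1211 - 1008*p(-19, 22) = 1211 - 1008*sqrt(1 + 22) = 1211 - 1008*sqrt(23)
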